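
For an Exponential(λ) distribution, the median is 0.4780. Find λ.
λ = 1.4501

For X ~ Exponential(λ), the CDF is F(x) = 1 - e^(-λx).
The median m satisfies F(m) = 0.5:
1 - e^(-λm) = 0.5
e^(-λm) = 0.5
λm = ln(2)
m = ln(2) / λ

Given m = 0.4780:
λ = ln(2) / 0.4780 = 0.693147 / 0.4780 = 1.4501

Verification: ln(2) / 1.4501 = 0.4780 ✓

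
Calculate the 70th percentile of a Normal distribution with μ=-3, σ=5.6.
-0.0634

We have X ~ Normal(μ=-3, σ=5.6).

We want to find x such that P(X ≤ x) = 0.7.

This is the 70th percentile, which means 70% of values fall below this point.

Using the inverse CDF (quantile function):
x = F⁻¹(0.7) = -0.0634

Verification: P(X ≤ -0.0634) = 0.7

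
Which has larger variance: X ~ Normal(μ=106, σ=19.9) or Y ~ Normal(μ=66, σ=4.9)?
X has larger variance (396.0100 > 24.0100)

Compute the variance for each distribution:

X ~ Normal(μ=106, σ=19.9):
Var(X) = 396.0100

Y ~ Normal(μ=66, σ=4.9):
Var(Y) = 24.0100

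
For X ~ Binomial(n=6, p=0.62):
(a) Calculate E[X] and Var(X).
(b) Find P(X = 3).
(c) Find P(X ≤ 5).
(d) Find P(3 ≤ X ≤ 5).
(a) E[X] = 3.7200, Var(X) = 1.4136
(b) P(X = 3) = 0.261551
(c) P(X ≤ 5) = 0.943200
(d) P(3 ≤ X ≤ 5) = 0.790484

We have X ~ Binomial(n=6, p=0.62).

(a) Moments:
E[X] = 3.7200
Var(X) = 1.4136
σ = √Var(X) = 1.1889

(b) Point probability using PMF:
P(X = 3) = 0.261551

(c) Cumulative probability using CDF:
P(X ≤ 5) = F(5) = 0.943200

(d) Range probability:
P(3 ≤ X ≤ 5) = P(X ≤ 5) - P(X ≤ 2)
                   = F(5) - F(2)
                   = 0.943200 - 0.152715
                   = 0.790484

This means approximately 79.0% of outcomes fall in the interval [3, 5].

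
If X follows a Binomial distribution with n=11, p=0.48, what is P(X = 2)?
0.035227

We have X ~ Binomial(n=11, p=0.48).

For a Binomial distribution, the PMF gives us the probability of each outcome.

Using the PMF formula:
P(X = 2) = 0.035227

Rounded to 4 decimal places: 0.0352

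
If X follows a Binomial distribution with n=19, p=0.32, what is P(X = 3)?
0.066362

We have X ~ Binomial(n=19, p=0.32).

For a Binomial distribution, the PMF gives us the probability of each outcome.

Using the PMF formula:
P(X = 3) = 0.066362

Rounded to 4 decimal places: 0.0664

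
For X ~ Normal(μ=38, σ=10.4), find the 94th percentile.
54.1696

We have X ~ Normal(μ=38, σ=10.4).

We want to find x such that P(X ≤ x) = 0.94.

This is the 94th percentile, which means 94% of values fall below this point.

Using the inverse CDF (quantile function):
x = F⁻¹(0.94) = 54.1696

Verification: P(X ≤ 54.1696) = 0.94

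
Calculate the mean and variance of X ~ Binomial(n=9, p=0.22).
E[X] = 1.9800, Var(X) = 1.5444

We have X ~ Binomial(n=9, p=0.22).

For a Binomial distribution with n=9, p=0.22:

Expected value:
E[X] = 1.9800

Variance:
Var(X) = 1.5444

Standard deviation:
σ = √Var(X) = 1.2427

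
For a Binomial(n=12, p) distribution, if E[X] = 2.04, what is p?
p = 0.17

For a Binomial(n, p) distribution:
E[X] = n × p

Given n = 12 and E[X] = 2.04:
2.04 = 12 × p
p = 2.04 / 12 = 0.17

Verification: Binomial(12, 0.17) has E[X] = 2.04 ✓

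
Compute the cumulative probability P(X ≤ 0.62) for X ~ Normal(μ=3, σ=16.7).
0.443337

We have X ~ Normal(μ=3, σ=16.7).

The CDF gives us P(X ≤ k).

Using the CDF:
P(X ≤ 0.62) = 0.443337

This means there's approximately a 44.3% chance that X is at most 0.62.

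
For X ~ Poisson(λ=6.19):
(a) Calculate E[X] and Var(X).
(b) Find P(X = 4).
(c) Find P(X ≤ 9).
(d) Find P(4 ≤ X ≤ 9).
(a) E[X] = 6.1900, Var(X) = 6.1900
(b) P(X = 4) = 0.125392
(c) P(X ≤ 9) = 0.902376
(d) P(4 ≤ X ≤ 9) = 0.767339

We have X ~ Poisson(λ=6.19).

(a) Moments:
E[X] = 6.1900
Var(X) = 6.1900
σ = √Var(X) = 2.4880

(b) Point probability using PMF:
P(X = 4) = 0.125392

(c) Cumulative probability using CDF:
P(X ≤ 9) = F(9) = 0.902376

(d) Range probability:
P(4 ≤ X ≤ 9) = P(X ≤ 9) - P(X ≤ 3)
                   = F(9) - F(3)
                   = 0.902376 - 0.135037
                   = 0.767339

This means approximately 76.7% of outcomes fall in the interval [4, 9].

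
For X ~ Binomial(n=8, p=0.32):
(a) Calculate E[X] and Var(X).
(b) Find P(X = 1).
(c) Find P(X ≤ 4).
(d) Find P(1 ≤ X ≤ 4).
(a) E[X] = 2.5600, Var(X) = 1.7408
(b) P(X = 1) = 0.172109
(c) P(X ≤ 4) = 0.925036
(d) P(1 ≤ X ≤ 4) = 0.879319

We have X ~ Binomial(n=8, p=0.32).

(a) Moments:
E[X] = 2.5600
Var(X) = 1.7408
σ = √Var(X) = 1.3194

(b) Point probability using PMF:
P(X = 1) = 0.172109

(c) Cumulative probability using CDF:
P(X ≤ 4) = F(4) = 0.925036

(d) Range probability:
P(1 ≤ X ≤ 4) = P(X ≤ 4) - P(X ≤ 0)
                   = F(4) - F(0)
                   = 0.925036 - 0.045716
                   = 0.879319

This means approximately 87.9% of outcomes fall in the interval [1, 4].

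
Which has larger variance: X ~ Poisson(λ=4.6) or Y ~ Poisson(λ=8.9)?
Y has larger variance (8.9000 > 4.6000)

Compute the variance for each distribution:

X ~ Poisson(λ=4.6):
Var(X) = 4.6000

Y ~ Poisson(λ=8.9):
Var(Y) = 8.9000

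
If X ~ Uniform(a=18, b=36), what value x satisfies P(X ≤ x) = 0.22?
21.9600

We have X ~ Uniform(a=18, b=36).

We want to find x such that P(X ≤ x) = 0.22.

This is the 22nd percentile, which means 22% of values fall below this point.

Using the inverse CDF (quantile function):
x = F⁻¹(0.22) = 21.9600

Verification: P(X ≤ 21.9600) = 0.22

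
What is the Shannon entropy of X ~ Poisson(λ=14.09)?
2.7355 nats

We have X ~ Poisson(λ=14.09).

The Shannon entropy measures the uncertainty or information content of the distribution.

For a Poisson distribution with λ=14.09:
H(X) = 2.7355 nats

(In bits, this would be 3.9465 bits.)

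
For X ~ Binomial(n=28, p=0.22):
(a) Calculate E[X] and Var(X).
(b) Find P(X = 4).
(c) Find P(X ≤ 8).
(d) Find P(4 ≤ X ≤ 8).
(a) E[X] = 6.1600, Var(X) = 4.8048
(b) P(X = 4) = 0.123363
(c) P(X ≤ 8) = 0.856617
(d) P(4 ≤ X ≤ 8) = 0.749538

We have X ~ Binomial(n=28, p=0.22).

(a) Moments:
E[X] = 6.1600
Var(X) = 4.8048
σ = √Var(X) = 2.1920

(b) Point probability using PMF:
P(X = 4) = 0.123363

(c) Cumulative probability using CDF:
P(X ≤ 8) = F(8) = 0.856617

(d) Range probability:
P(4 ≤ X ≤ 8) = P(X ≤ 8) - P(X ≤ 3)
                   = F(8) - F(3)
                   = 0.856617 - 0.107079
                   = 0.749538

This means approximately 75.0% of outcomes fall in the interval [4, 8].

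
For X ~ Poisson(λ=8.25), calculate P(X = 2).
0.008891

We have X ~ Poisson(λ=8.25).

For a Poisson distribution, the PMF gives us the probability of each outcome.

Using the PMF formula:
P(X = 2) = 0.008891

Rounded to 4 decimal places: 0.0089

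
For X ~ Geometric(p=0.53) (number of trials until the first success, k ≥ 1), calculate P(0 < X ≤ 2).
0.779100

We have X ~ Geometric(p=0.53) (number of trials until the first success, k ≥ 1).

To find P(0 < X ≤ 2), we use:
P(0 < X ≤ 2) = P(X ≤ 2) - P(X ≤ 0)
                 = F(2) - F(0)
                 = 0.779100 - 0.000000
                 = 0.779100

So there's approximately a 77.9% chance that X falls in this range.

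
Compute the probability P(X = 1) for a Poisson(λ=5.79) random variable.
0.017706

We have X ~ Poisson(λ=5.79).

For a Poisson distribution, the PMF gives us the probability of each outcome.

Using the PMF formula:
P(X = 1) = 0.017706

Rounded to 4 decimal places: 0.0177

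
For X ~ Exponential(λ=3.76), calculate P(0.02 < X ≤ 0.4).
0.705319

We have X ~ Exponential(λ=3.76).

To find P(0.02 < X ≤ 0.4), we use:
P(0.02 < X ≤ 0.4) = P(X ≤ 0.4) - P(X ≤ 0.02)
                 = F(0.4) - F(0.02)
                 = 0.777761 - 0.072442
                 = 0.705319

So there's approximately a 70.5% chance that X falls in this range.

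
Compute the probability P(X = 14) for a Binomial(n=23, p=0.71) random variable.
0.098067

We have X ~ Binomial(n=23, p=0.71).

For a Binomial distribution, the PMF gives us the probability of each outcome.

Using the PMF formula:
P(X = 14) = 0.098067

Rounded to 4 decimal places: 0.0981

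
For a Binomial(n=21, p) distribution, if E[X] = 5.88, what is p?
p = 0.28

For a Binomial(n, p) distribution:
E[X] = n × p

Given n = 21 and E[X] = 5.88:
5.88 = 21 × p
p = 5.88 / 21 = 0.28

Verification: Binomial(21, 0.28) has E[X] = 5.88 ✓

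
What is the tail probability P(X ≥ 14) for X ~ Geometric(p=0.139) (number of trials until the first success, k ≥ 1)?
0.142903

We have X ~ Geometric(p=0.139) (number of trials until the first success, k ≥ 1).

For discrete distributions, P(X ≥ 14) = 1 - P(X ≤ 13).

P(X ≤ 13) = 0.857097
P(X ≥ 14) = 1 - 0.857097 = 0.142903

So there's approximately a 14.3% chance that X is at least 14.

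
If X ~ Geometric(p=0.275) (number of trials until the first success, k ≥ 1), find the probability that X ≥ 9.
0.076332

We have X ~ Geometric(p=0.275) (number of trials until the first success, k ≥ 1).

For discrete distributions, P(X ≥ 9) = 1 - P(X ≤ 8).

P(X ≤ 8) = 0.923668
P(X ≥ 9) = 1 - 0.923668 = 0.076332

So there's approximately a 7.6% chance that X is at least 9.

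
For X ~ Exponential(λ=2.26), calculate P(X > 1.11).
0.081382

We have X ~ Exponential(λ=2.26).

P(X > 1.11) = 1 - P(X ≤ 1.11)
                = 1 - F(1.11)
                = 1 - 0.918618
                = 0.081382

So there's approximately a 8.1% chance that X exceeds 1.11.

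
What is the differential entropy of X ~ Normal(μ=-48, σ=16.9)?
4.2463 nats

We have X ~ Normal(μ=-48, σ=16.9).

The differential entropy measures the uncertainty or information content of the distribution.

For a Normal distribution with μ=-48, σ=16.9:
h(X) = 4.2463 nats

(In bits, this would be 6.1260 bits.)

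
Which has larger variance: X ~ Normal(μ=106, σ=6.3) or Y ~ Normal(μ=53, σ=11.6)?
Y has larger variance (134.5600 > 39.6900)

Compute the variance for each distribution:

X ~ Normal(μ=106, σ=6.3):
Var(X) = 39.6900

Y ~ Normal(μ=53, σ=11.6):
Var(Y) = 134.5600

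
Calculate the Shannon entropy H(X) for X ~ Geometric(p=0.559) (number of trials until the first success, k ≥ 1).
1.2275 nats

We have X ~ Geometric(p=0.559) (number of trials until the first success, k ≥ 1).

The Shannon entropy measures the uncertainty or information content of the distribution.

For a Geometric distribution with p=0.559 (number of trials until the first success, k ≥ 1):
H(X) = 1.2275 nats

(In bits, this would be 1.7709 bits.)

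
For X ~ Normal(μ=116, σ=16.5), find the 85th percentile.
133.1012

We have X ~ Normal(μ=116, σ=16.5).

We want to find x such that P(X ≤ x) = 0.85.

This is the 85th percentile, which means 85% of values fall below this point.

Using the inverse CDF (quantile function):
x = F⁻¹(0.85) = 133.1012

Verification: P(X ≤ 133.1012) = 0.85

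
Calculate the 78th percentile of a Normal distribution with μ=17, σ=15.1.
28.6601

We have X ~ Normal(μ=17, σ=15.1).

We want to find x such that P(X ≤ x) = 0.78.

This is the 78th percentile, which means 78% of values fall below this point.

Using the inverse CDF (quantile function):
x = F⁻¹(0.78) = 28.6601

Verification: P(X ≤ 28.6601) = 0.78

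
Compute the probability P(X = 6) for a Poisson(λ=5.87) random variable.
0.160394

We have X ~ Poisson(λ=5.87).

For a Poisson distribution, the PMF gives us the probability of each outcome.

Using the PMF formula:
P(X = 6) = 0.160394

Rounded to 4 decimal places: 0.1604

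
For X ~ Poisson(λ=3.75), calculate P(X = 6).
0.090834

We have X ~ Poisson(λ=3.75).

For a Poisson distribution, the PMF gives us the probability of each outcome.

Using the PMF formula:
P(X = 6) = 0.090834

Rounded to 4 decimal places: 0.0908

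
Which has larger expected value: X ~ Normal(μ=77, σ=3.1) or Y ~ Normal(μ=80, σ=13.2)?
Y has larger mean (80.0000 > 77.0000)

Compute the expected value for each distribution:

X ~ Normal(μ=77, σ=3.1):
E[X] = 77.0000

Y ~ Normal(μ=80, σ=13.2):
E[Y] = 80.0000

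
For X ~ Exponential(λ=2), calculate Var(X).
0.2500

We have X ~ Exponential(λ=2).

For an Exponential distribution with λ=2:
Var(X) = 0.2500

The variance measures the spread of the distribution around the mean.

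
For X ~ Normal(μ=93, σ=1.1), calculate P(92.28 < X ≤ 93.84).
0.521078

We have X ~ Normal(μ=93, σ=1.1).

To find P(92.28 < X ≤ 93.84), we use:
P(92.28 < X ≤ 93.84) = P(X ≤ 93.84) - P(X ≤ 92.28)
                 = F(93.84) - F(92.28)
                 = 0.777458 - 0.256380
                 = 0.521078

So there's approximately a 52.1% chance that X falls in this range.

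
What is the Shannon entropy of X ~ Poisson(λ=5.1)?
2.2148 nats

We have X ~ Poisson(λ=5.1).

The Shannon entropy measures the uncertainty or information content of the distribution.

For a Poisson distribution with λ=5.1:
H(X) = 2.2148 nats

(In bits, this would be 3.1952 bits.)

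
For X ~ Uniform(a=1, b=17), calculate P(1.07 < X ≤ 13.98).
0.806875

We have X ~ Uniform(a=1, b=17).

To find P(1.07 < X ≤ 13.98), we use:
P(1.07 < X ≤ 13.98) = P(X ≤ 13.98) - P(X ≤ 1.07)
                 = F(13.98) - F(1.07)
                 = 0.811250 - 0.004375
                 = 0.806875

So there's approximately a 80.7% chance that X falls in this range.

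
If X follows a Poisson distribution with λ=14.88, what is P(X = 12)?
0.084839

We have X ~ Poisson(λ=14.88).

For a Poisson distribution, the PMF gives us the probability of each outcome.

Using the PMF formula:
P(X = 12) = 0.084839

Rounded to 4 decimal places: 0.0848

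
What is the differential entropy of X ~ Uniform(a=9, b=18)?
2.1972 nats

We have X ~ Uniform(a=9, b=18).

The differential entropy measures the uncertainty or information content of the distribution.

For a Uniform distribution with a=9, b=18:
h(X) = 2.1972 nats

(In bits, this would be 3.1699 bits.)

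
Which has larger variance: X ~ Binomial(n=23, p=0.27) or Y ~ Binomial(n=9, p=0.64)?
X has larger variance (4.5333 > 2.0736)

Compute the variance for each distribution:

X ~ Binomial(n=23, p=0.27):
Var(X) = 4.5333

Y ~ Binomial(n=9, p=0.64):
Var(Y) = 2.0736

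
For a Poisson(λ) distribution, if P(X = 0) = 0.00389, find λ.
λ = 5.5493

For a Poisson(λ) distribution, the PMF at 0 is:
P(X = 0) = λ^0 e^(-λ) / 0! = e^(-λ)

Given P(X = 0) = 0.00389:
e^(-λ) = 0.00389
-λ = ln(0.00389)
λ = -ln(0.00389) = 5.5493

Verification: e^(-5.5493) = 0.00389 ✓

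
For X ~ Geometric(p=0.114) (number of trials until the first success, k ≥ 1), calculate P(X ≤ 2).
0.215004

We have X ~ Geometric(p=0.114) (number of trials until the first success, k ≥ 1).

The CDF gives us P(X ≤ k).

Using the CDF:
P(X ≤ 2) = 0.215004

This means there's approximately a 21.5% chance that X is at most 2.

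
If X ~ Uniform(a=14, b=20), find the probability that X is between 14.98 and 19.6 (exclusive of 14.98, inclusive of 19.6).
0.770000

We have X ~ Uniform(a=14, b=20).

To find P(14.98 < X ≤ 19.6), we use:
P(14.98 < X ≤ 19.6) = P(X ≤ 19.6) - P(X ≤ 14.98)
                 = F(19.6) - F(14.98)
                 = 0.933333 - 0.163333
                 = 0.770000

So there's approximately a 77.0% chance that X falls in this range.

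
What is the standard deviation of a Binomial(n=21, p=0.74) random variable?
2.0101

We have X ~ Binomial(n=21, p=0.74).

For a Binomial distribution with n=21, p=0.74:
σ = √Var(X) = 2.0101

The standard deviation is the square root of the variance.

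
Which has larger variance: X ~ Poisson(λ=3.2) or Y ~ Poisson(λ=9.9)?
Y has larger variance (9.9000 > 3.2000)

Compute the variance for each distribution:

X ~ Poisson(λ=3.2):
Var(X) = 3.2000

Y ~ Poisson(λ=9.9):
Var(Y) = 9.9000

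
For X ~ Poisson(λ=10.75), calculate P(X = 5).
0.025656

We have X ~ Poisson(λ=10.75).

For a Poisson distribution, the PMF gives us the probability of each outcome.

Using the PMF formula:
P(X = 5) = 0.025656

Rounded to 4 decimal places: 0.0257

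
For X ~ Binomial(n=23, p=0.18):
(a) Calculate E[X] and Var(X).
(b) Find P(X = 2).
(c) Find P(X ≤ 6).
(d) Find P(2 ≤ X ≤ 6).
(a) E[X] = 4.1400, Var(X) = 3.3948
(b) P(X = 2) = 0.126986
(c) P(X ≤ 6) = 0.895564
(d) P(2 ≤ X ≤ 6) = 0.832558

We have X ~ Binomial(n=23, p=0.18).

(a) Moments:
E[X] = 4.1400
Var(X) = 3.3948
σ = √Var(X) = 1.8425

(b) Point probability using PMF:
P(X = 2) = 0.126986

(c) Cumulative probability using CDF:
P(X ≤ 6) = F(6) = 0.895564

(d) Range probability:
P(2 ≤ X ≤ 6) = P(X ≤ 6) - P(X ≤ 1)
                   = F(6) - F(1)
                   = 0.895564 - 0.063007
                   = 0.832558

This means approximately 83.3% of outcomes fall in the interval [2, 6].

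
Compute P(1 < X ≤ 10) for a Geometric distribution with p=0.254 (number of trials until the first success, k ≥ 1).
0.692619

We have X ~ Geometric(p=0.254) (number of trials until the first success, k ≥ 1).

To find P(1 < X ≤ 10), we use:
P(1 < X ≤ 10) = P(X ≤ 10) - P(X ≤ 1)
                 = F(10) - F(1)
                 = 0.946619 - 0.254000
                 = 0.692619

So there's approximately a 69.3% chance that X falls in this range.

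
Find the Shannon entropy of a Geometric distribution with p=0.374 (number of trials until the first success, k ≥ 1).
1.7675 nats

We have X ~ Geometric(p=0.374) (number of trials until the first success, k ≥ 1).

The Shannon entropy measures the uncertainty or information content of the distribution.

For a Geometric distribution with p=0.374 (number of trials until the first success, k ≥ 1):
H(X) = 1.7675 nats

(In bits, this would be 2.5500 bits.)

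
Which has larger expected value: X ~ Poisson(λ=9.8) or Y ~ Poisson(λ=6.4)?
X has larger mean (9.8000 > 6.4000)

Compute the expected value for each distribution:

X ~ Poisson(λ=9.8):
E[X] = 9.8000

Y ~ Poisson(λ=6.4):
E[Y] = 6.4000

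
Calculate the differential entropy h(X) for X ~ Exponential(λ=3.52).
-0.2585 nats

We have X ~ Exponential(λ=3.52).

The differential entropy measures the uncertainty or information content of the distribution.

For an Exponential distribution with λ=3.52:
h(X) = -0.2585 nats

(In bits, this would be -0.3729 bits.)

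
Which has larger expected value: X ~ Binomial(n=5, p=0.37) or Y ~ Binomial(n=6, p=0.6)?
Y has larger mean (3.6000 > 1.8500)

Compute the expected value for each distribution:

X ~ Binomial(n=5, p=0.37):
E[X] = 1.8500

Y ~ Binomial(n=6, p=0.6):
E[Y] = 3.6000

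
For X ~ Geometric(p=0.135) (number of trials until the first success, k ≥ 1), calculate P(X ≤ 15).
0.886436

We have X ~ Geometric(p=0.135) (number of trials until the first success, k ≥ 1).

The CDF gives us P(X ≤ k).

Using the CDF:
P(X ≤ 15) = 0.886436

This means there's approximately a 88.6% chance that X is at most 15.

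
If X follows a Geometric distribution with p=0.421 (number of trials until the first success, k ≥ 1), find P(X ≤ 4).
0.887613

We have X ~ Geometric(p=0.421) (number of trials until the first success, k ≥ 1).

The CDF gives us P(X ≤ k).

Using the CDF:
P(X ≤ 4) = 0.887613

This means there's approximately a 88.8% chance that X is at most 4.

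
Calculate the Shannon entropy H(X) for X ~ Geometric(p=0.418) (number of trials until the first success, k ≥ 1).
1.6259 nats

We have X ~ Geometric(p=0.418) (number of trials until the first success, k ≥ 1).

The Shannon entropy measures the uncertainty or information content of the distribution.

For a Geometric distribution with p=0.418 (number of trials until the first success, k ≥ 1):
H(X) = 1.6259 nats

(In bits, this would be 2.3457 bits.)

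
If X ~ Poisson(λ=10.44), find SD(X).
3.2311

We have X ~ Poisson(λ=10.44).

For a Poisson distribution with λ=10.44:
σ = √Var(X) = 3.2311

The standard deviation is the square root of the variance.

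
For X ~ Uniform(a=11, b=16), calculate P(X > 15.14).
0.172000

We have X ~ Uniform(a=11, b=16).

P(X > 15.14) = 1 - P(X ≤ 15.14)
                = 1 - F(15.14)
                = 1 - 0.828000
                = 0.172000

So there's approximately a 17.2% chance that X exceeds 15.14.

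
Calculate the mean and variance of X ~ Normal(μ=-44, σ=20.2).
E[X] = -44.0000, Var(X) = 408.0400

We have X ~ Normal(μ=-44, σ=20.2).

For a Normal distribution with μ=-44, σ=20.2:

Expected value:
E[X] = -44.0000

Variance:
Var(X) = 408.0400

Standard deviation:
σ = √Var(X) = 20.2000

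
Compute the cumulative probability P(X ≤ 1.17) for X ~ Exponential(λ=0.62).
0.515869

We have X ~ Exponential(λ=0.62).

The CDF gives us P(X ≤ k).

Using the CDF:
P(X ≤ 1.17) = 0.515869

This means there's approximately a 51.6% chance that X is at most 1.17.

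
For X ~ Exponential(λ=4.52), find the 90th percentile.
0.5094

We have X ~ Exponential(λ=4.52).

We want to find x such that P(X ≤ x) = 0.9.

This is the 90th percentile, which means 90% of values fall below this point.

Using the inverse CDF (quantile function):
x = F⁻¹(0.9) = 0.5094

Verification: P(X ≤ 0.5094) = 0.9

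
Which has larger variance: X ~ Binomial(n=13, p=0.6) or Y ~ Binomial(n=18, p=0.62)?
Y has larger variance (4.2408 > 3.1200)

Compute the variance for each distribution:

X ~ Binomial(n=13, p=0.6):
Var(X) = 3.1200

Y ~ Binomial(n=18, p=0.62):
Var(Y) = 4.2408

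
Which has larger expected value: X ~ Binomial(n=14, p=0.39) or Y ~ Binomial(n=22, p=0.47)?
Y has larger mean (10.3400 > 5.4600)

Compute the expected value for each distribution:

X ~ Binomial(n=14, p=0.39):
E[X] = 5.4600

Y ~ Binomial(n=22, p=0.47):
E[Y] = 10.3400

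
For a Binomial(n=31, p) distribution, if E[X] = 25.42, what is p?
p = 0.82

For a Binomial(n, p) distribution:
E[X] = n × p

Given n = 31 and E[X] = 25.42:
25.42 = 31 × p
p = 25.42 / 31 = 0.82

Verification: Binomial(31, 0.82) has E[X] = 25.42 ✓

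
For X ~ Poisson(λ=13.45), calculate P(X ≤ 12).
0.414592

We have X ~ Poisson(λ=13.45).

The CDF gives us P(X ≤ k).

Using the CDF:
P(X ≤ 12) = 0.414592

This means there's approximately a 41.5% chance that X is at most 12.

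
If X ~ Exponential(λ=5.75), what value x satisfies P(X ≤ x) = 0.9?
0.4004

We have X ~ Exponential(λ=5.75).

We want to find x such that P(X ≤ x) = 0.9.

This is the 90th percentile, which means 90% of values fall below this point.

Using the inverse CDF (quantile function):
x = F⁻¹(0.9) = 0.4004

Verification: P(X ≤ 0.4004) = 0.9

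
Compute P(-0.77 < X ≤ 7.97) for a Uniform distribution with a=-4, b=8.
0.728333

We have X ~ Uniform(a=-4, b=8).

To find P(-0.77 < X ≤ 7.97), we use:
P(-0.77 < X ≤ 7.97) = P(X ≤ 7.97) - P(X ≤ -0.77)
                 = F(7.97) - F(-0.77)
                 = 0.997500 - 0.269167
                 = 0.728333

So there's approximately a 72.8% chance that X falls in this range.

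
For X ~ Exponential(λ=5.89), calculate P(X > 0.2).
0.307894

We have X ~ Exponential(λ=5.89).

P(X > 0.2) = 1 - P(X ≤ 0.2)
                = 1 - F(0.2)
                = 1 - 0.692106
                = 0.307894

So there's approximately a 30.8% chance that X exceeds 0.2.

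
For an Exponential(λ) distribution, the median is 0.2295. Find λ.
λ = 3.0202

For X ~ Exponential(λ), the CDF is F(x) = 1 - e^(-λx).
The median m satisfies F(m) = 0.5:
1 - e^(-λm) = 0.5
e^(-λm) = 0.5
λm = ln(2)
m = ln(2) / λ

Given m = 0.2295:
λ = ln(2) / 0.2295 = 0.693147 / 0.2295 = 3.0202

Verification: ln(2) / 3.0202 = 0.2295 ✓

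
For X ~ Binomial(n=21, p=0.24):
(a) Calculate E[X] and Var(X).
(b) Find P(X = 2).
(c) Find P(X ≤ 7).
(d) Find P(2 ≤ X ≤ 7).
(a) E[X] = 5.0400, Var(X) = 3.8304
(b) P(X = 2) = 0.065781
(c) P(X ≤ 7) = 0.892427
(d) P(2 ≤ X ≤ 7) = 0.868455

We have X ~ Binomial(n=21, p=0.24).

(a) Moments:
E[X] = 5.0400
Var(X) = 3.8304
σ = √Var(X) = 1.9571

(b) Point probability using PMF:
P(X = 2) = 0.065781

(c) Cumulative probability using CDF:
P(X ≤ 7) = F(7) = 0.892427

(d) Range probability:
P(2 ≤ X ≤ 7) = P(X ≤ 7) - P(X ≤ 1)
                   = F(7) - F(1)
                   = 0.892427 - 0.023972
                   = 0.868455

This means approximately 86.8% of outcomes fall in the interval [2, 7].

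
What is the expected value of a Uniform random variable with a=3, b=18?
10.5000

We have X ~ Uniform(a=3, b=18).

For a Uniform distribution with a=3, b=18:
E[X] = 10.5000

This is the expected (average) value of X.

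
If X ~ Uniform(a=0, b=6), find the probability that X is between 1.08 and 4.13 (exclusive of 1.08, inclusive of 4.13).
0.508333

We have X ~ Uniform(a=0, b=6).

To find P(1.08 < X ≤ 4.13), we use:
P(1.08 < X ≤ 4.13) = P(X ≤ 4.13) - P(X ≤ 1.08)
                 = F(4.13) - F(1.08)
                 = 0.688333 - 0.180000
                 = 0.508333

So there's approximately a 50.8% chance that X falls in this range.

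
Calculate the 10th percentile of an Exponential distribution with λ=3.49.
0.0302

We have X ~ Exponential(λ=3.49).

We want to find x such that P(X ≤ x) = 0.1.

This is the 10th percentile, which means 10% of values fall below this point.

Using the inverse CDF (quantile function):
x = F⁻¹(0.1) = 0.0302

Verification: P(X ≤ 0.0302) = 0.1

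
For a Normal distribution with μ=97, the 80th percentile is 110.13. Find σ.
σ = 15.6008

For X ~ Normal(μ, σ), the p-th percentile satisfies x = μ + z_p × σ,
where z_p = Φ⁻¹(p) is the standard normal quantile.

Step 1: z_{0.8} = Φ⁻¹(0.8) = 0.8416

Step 2: Solve for σ:
110.13 = 97 + 0.8416 × σ
σ = (110.13 - 97) / 0.8416
σ = 13.13 / 0.8416
σ = 15.6008

Verification: μ + z × σ = 97 + 0.8416 × 15.6008 = 110.13 ✓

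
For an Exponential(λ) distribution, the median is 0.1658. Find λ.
λ = 4.1806

For X ~ Exponential(λ), the CDF is F(x) = 1 - e^(-λx).
The median m satisfies F(m) = 0.5:
1 - e^(-λm) = 0.5
e^(-λm) = 0.5
λm = ln(2)
m = ln(2) / λ

Given m = 0.1658:
λ = ln(2) / 0.1658 = 0.693147 / 0.1658 = 4.1806

Verification: ln(2) / 4.1806 = 0.1658 ✓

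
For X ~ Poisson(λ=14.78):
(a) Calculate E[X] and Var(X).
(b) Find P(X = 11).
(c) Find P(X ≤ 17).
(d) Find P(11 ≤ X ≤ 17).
(a) E[X] = 14.7800, Var(X) = 14.7800
(b) P(X = 11) = 0.070209
(c) P(X ≤ 17) = 0.767219
(d) P(11 ≤ X ≤ 17) = 0.637662

We have X ~ Poisson(λ=14.78).

(a) Moments:
E[X] = 14.7800
Var(X) = 14.7800
σ = √Var(X) = 3.8445

(b) Point probability using PMF:
P(X = 11) = 0.070209

(c) Cumulative probability using CDF:
P(X ≤ 17) = F(17) = 0.767219

(d) Range probability:
P(11 ≤ X ≤ 17) = P(X ≤ 17) - P(X ≤ 10)
                   = F(17) - F(10)
                   = 0.767219 - 0.129557
                   = 0.637662

This means approximately 63.8% of outcomes fall in the interval [11, 17].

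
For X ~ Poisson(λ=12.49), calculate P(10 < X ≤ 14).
0.427971

We have X ~ Poisson(λ=12.49).

To find P(10 < X ≤ 14), we use:
P(10 < X ≤ 14) = P(X ≤ 14) - P(X ≤ 10)
                 = F(14) - F(10)
                 = 0.726003 - 0.298032
                 = 0.427971

So there's approximately a 42.8% chance that X falls in this range.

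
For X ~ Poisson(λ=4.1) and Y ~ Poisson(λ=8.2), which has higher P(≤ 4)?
X has higher probability (P(X ≤ 4) = 0.6093 > P(Y ≤ 4) = 0.0887)

Compute P(≤ 4) for each distribution:

X ~ Poisson(λ=4.1):
P(X ≤ 4) = 0.6093

Y ~ Poisson(λ=8.2):
P(Y ≤ 4) = 0.0887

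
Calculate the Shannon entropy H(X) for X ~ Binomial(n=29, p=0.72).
2.2987 nats

We have X ~ Binomial(n=29, p=0.72).

The Shannon entropy measures the uncertainty or information content of the distribution.

For a Binomial distribution with n=29, p=0.72:
H(X) = 2.2987 nats

(In bits, this would be 3.3163 bits.)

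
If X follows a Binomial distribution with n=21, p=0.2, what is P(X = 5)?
0.183287

We have X ~ Binomial(n=21, p=0.2).

For a Binomial distribution, the PMF gives us the probability of each outcome.

Using the PMF formula:
P(X = 5) = 0.183287

Rounded to 4 decimal places: 0.1833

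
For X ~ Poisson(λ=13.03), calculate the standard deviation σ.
3.6097

We have X ~ Poisson(λ=13.03).

For a Poisson distribution with λ=13.03:
σ = √Var(X) = 3.6097

The standard deviation is the square root of the variance.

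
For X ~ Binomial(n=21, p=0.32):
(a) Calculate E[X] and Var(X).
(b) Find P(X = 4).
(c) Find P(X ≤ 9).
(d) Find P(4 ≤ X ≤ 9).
(a) E[X] = 6.7200, Var(X) = 4.5696
(b) P(X = 4) = 0.089190
(c) P(X ≤ 9) = 0.900918
(d) P(4 ≤ X ≤ 9) = 0.841362

We have X ~ Binomial(n=21, p=0.32).

(a) Moments:
E[X] = 6.7200
Var(X) = 4.5696
σ = √Var(X) = 2.1377

(b) Point probability using PMF:
P(X = 4) = 0.089190

(c) Cumulative probability using CDF:
P(X ≤ 9) = F(9) = 0.900918

(d) Range probability:
P(4 ≤ X ≤ 9) = P(X ≤ 9) - P(X ≤ 3)
                   = F(9) - F(3)
                   = 0.900918 - 0.059556
                   = 0.841362

This means approximately 84.1% of outcomes fall in the interval [4, 9].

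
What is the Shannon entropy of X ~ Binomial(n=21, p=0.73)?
2.1240 nats

We have X ~ Binomial(n=21, p=0.73).

The Shannon entropy measures the uncertainty or information content of the distribution.

For a Binomial distribution with n=21, p=0.73:
H(X) = 2.1240 nats

(In bits, this would be 3.0642 bits.)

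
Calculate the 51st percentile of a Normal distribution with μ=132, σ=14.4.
132.3610

We have X ~ Normal(μ=132, σ=14.4).

We want to find x such that P(X ≤ x) = 0.51.

This is the 51st percentile, which means 51% of values fall below this point.

Using the inverse CDF (quantile function):
x = F⁻¹(0.51) = 132.3610

Verification: P(X ≤ 132.3610) = 0.51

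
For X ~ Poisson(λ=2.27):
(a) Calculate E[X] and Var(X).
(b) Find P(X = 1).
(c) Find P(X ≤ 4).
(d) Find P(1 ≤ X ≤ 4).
(a) E[X] = 2.2700, Var(X) = 2.2700
(b) P(X = 1) = 0.234519
(c) P(X ≤ 4) = 0.919717
(d) P(1 ≤ X ≤ 4) = 0.816405

We have X ~ Poisson(λ=2.27).

(a) Moments:
E[X] = 2.2700
Var(X) = 2.2700
σ = √Var(X) = 1.5067

(b) Point probability using PMF:
P(X = 1) = 0.234519

(c) Cumulative probability using CDF:
P(X ≤ 4) = F(4) = 0.919717

(d) Range probability:
P(1 ≤ X ≤ 4) = P(X ≤ 4) - P(X ≤ 0)
                   = F(4) - F(0)
                   = 0.919717 - 0.103312
                   = 0.816405

This means approximately 81.6% of outcomes fall in the interval [1, 4].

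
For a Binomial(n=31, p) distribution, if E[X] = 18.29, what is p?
p = 0.59

For a Binomial(n, p) distribution:
E[X] = n × p

Given n = 31 and E[X] = 18.29:
18.29 = 31 × p
p = 18.29 / 31 = 0.59

Verification: Binomial(31, 0.59) has E[X] = 18.29 ✓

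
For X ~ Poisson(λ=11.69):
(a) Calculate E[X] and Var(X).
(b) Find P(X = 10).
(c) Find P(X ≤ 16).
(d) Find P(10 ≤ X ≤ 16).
(a) E[X] = 11.6900, Var(X) = 11.6900
(b) P(X = 10) = 0.110022
(c) P(X ≤ 16) = 0.914671
(d) P(10 ≤ X ≤ 16) = 0.644148

We have X ~ Poisson(λ=11.69).

(a) Moments:
E[X] = 11.6900
Var(X) = 11.6900
σ = √Var(X) = 3.4191

(b) Point probability using PMF:
P(X = 10) = 0.110022

(c) Cumulative probability using CDF:
P(X ≤ 16) = F(16) = 0.914671

(d) Range probability:
P(10 ≤ X ≤ 16) = P(X ≤ 16) - P(X ≤ 9)
                   = F(16) - F(9)
                   = 0.914671 - 0.270523
                   = 0.644148

This means approximately 64.4% of outcomes fall in the interval [10, 16].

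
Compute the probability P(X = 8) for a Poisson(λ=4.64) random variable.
0.051463

We have X ~ Poisson(λ=4.64).

For a Poisson distribution, the PMF gives us the probability of each outcome.

Using the PMF formula:
P(X = 8) = 0.051463

Rounded to 4 decimal places: 0.0515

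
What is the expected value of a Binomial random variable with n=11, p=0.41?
4.5100

We have X ~ Binomial(n=11, p=0.41).

For a Binomial distribution with n=11, p=0.41:
E[X] = 4.5100

This is the expected (average) value of X.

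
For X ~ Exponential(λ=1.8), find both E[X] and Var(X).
E[X] = 0.5556, Var(X) = 0.3086

We have X ~ Exponential(λ=1.8).

For an Exponential distribution with λ=1.8:

Expected value:
E[X] = 0.5556

Variance:
Var(X) = 0.3086

Standard deviation:
σ = √Var(X) = 0.5556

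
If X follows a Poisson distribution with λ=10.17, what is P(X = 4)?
0.017073

We have X ~ Poisson(λ=10.17).

For a Poisson distribution, the PMF gives us the probability of each outcome.

Using the PMF formula:
P(X = 4) = 0.017073

Rounded to 4 decimal places: 0.0171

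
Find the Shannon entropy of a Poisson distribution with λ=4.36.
2.1324 nats

We have X ~ Poisson(λ=4.36).

The Shannon entropy measures the uncertainty or information content of the distribution.

For a Poisson distribution with λ=4.36:
H(X) = 2.1324 nats

(In bits, this would be 3.0764 bits.)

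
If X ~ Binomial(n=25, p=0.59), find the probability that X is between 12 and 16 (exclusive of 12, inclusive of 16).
0.579618

We have X ~ Binomial(n=25, p=0.59).

To find P(12 < X ≤ 16), we use:
P(12 < X ≤ 16) = P(X ≤ 16) - P(X ≤ 12)
                 = F(16) - F(12)
                 = 0.759304 - 0.179686
                 = 0.579618

So there's approximately a 58.0% chance that X falls in this range.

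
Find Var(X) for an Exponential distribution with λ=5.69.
0.0309

We have X ~ Exponential(λ=5.69).

For an Exponential distribution with λ=5.69:
Var(X) = 0.0309

The variance measures the spread of the distribution around the mean.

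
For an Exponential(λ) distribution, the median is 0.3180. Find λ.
λ = 2.1797

For X ~ Exponential(λ), the CDF is F(x) = 1 - e^(-λx).
The median m satisfies F(m) = 0.5:
1 - e^(-λm) = 0.5
e^(-λm) = 0.5
λm = ln(2)
m = ln(2) / λ

Given m = 0.3180:
λ = ln(2) / 0.3180 = 0.693147 / 0.3180 = 2.1797

Verification: ln(2) / 2.1797 = 0.3180 ✓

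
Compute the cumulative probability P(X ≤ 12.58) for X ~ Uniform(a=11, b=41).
0.052667

We have X ~ Uniform(a=11, b=41).

The CDF gives us P(X ≤ k).

Using the CDF:
P(X ≤ 12.58) = 0.052667

This means there's approximately a 5.3% chance that X is at most 12.58.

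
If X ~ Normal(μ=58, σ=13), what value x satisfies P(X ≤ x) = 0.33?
52.2811

We have X ~ Normal(μ=58, σ=13).

We want to find x such that P(X ≤ x) = 0.33.

This is the 33rd percentile, which means 33% of values fall below this point.

Using the inverse CDF (quantile function):
x = F⁻¹(0.33) = 52.2811

Verification: P(X ≤ 52.2811) = 0.33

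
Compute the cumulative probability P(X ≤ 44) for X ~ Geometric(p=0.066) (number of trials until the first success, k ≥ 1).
0.950425

We have X ~ Geometric(p=0.066) (number of trials until the first success, k ≥ 1).

The CDF gives us P(X ≤ k).

Using the CDF:
P(X ≤ 44) = 0.950425

This means there's approximately a 95.0% chance that X is at most 44.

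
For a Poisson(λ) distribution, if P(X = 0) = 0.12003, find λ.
λ = 2.1200

For a Poisson(λ) distribution, the PMF at 0 is:
P(X = 0) = λ^0 e^(-λ) / 0! = e^(-λ)

Given P(X = 0) = 0.12003:
e^(-λ) = 0.12003
-λ = ln(0.12003)
λ = -ln(0.12003) = 2.1200

Verification: e^(-2.1200) = 0.12003 ✓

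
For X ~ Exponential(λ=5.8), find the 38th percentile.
0.0824

We have X ~ Exponential(λ=5.8).

We want to find x such that P(X ≤ x) = 0.38.

This is the 38th percentile, which means 38% of values fall below this point.

Using the inverse CDF (quantile function):
x = F⁻¹(0.38) = 0.0824

Verification: P(X ≤ 0.0824) = 0.38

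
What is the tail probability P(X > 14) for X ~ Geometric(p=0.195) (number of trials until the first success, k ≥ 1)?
0.047989

We have X ~ Geometric(p=0.195) (number of trials until the first success, k ≥ 1).

P(X > 14) = 1 - P(X ≤ 14)
                = 1 - F(14)
                = 1 - 0.952011
                = 0.047989

So there's approximately a 4.8% chance that X exceeds 14.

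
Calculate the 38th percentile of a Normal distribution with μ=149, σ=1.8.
148.4501

We have X ~ Normal(μ=149, σ=1.8).

We want to find x such that P(X ≤ x) = 0.38.

This is the 38th percentile, which means 38% of values fall below this point.

Using the inverse CDF (quantile function):
x = F⁻¹(0.38) = 148.4501

Verification: P(X ≤ 148.4501) = 0.38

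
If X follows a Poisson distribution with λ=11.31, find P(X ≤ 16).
0.931891

We have X ~ Poisson(λ=11.31).

The CDF gives us P(X ≤ k).

Using the CDF:
P(X ≤ 16) = 0.931891

This means there's approximately a 93.2% chance that X is at most 16.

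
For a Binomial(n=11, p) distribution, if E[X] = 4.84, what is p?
p = 0.44

For a Binomial(n, p) distribution:
E[X] = n × p

Given n = 11 and E[X] = 4.84:
4.84 = 11 × p
p = 4.84 / 11 = 0.44

Verification: Binomial(11, 0.44) has E[X] = 4.84 ✓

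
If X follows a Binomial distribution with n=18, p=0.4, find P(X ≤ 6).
0.374277

We have X ~ Binomial(n=18, p=0.4).

The CDF gives us P(X ≤ k).

Using the CDF:
P(X ≤ 6) = 0.374277

This means there's approximately a 37.4% chance that X is at most 6.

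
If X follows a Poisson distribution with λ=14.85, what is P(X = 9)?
0.034396

We have X ~ Poisson(λ=14.85).

For a Poisson distribution, the PMF gives us the probability of each outcome.

Using the PMF formula:
P(X = 9) = 0.034396

Rounded to 4 decimal places: 0.0344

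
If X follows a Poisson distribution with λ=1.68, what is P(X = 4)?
0.061860

We have X ~ Poisson(λ=1.68).

For a Poisson distribution, the PMF gives us the probability of each outcome.

Using the PMF formula:
P(X = 4) = 0.061860

Rounded to 4 decimal places: 0.0619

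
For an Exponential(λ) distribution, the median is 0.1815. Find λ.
λ = 3.8190

For X ~ Exponential(λ), the CDF is F(x) = 1 - e^(-λx).
The median m satisfies F(m) = 0.5:
1 - e^(-λm) = 0.5
e^(-λm) = 0.5
λm = ln(2)
m = ln(2) / λ

Given m = 0.1815:
λ = ln(2) / 0.1815 = 0.693147 / 0.1815 = 3.8190

Verification: ln(2) / 3.8190 = 0.1815 ✓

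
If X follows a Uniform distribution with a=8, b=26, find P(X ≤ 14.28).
0.348889

We have X ~ Uniform(a=8, b=26).

The CDF gives us P(X ≤ k).

Using the CDF:
P(X ≤ 14.28) = 0.348889

This means there's approximately a 34.9% chance that X is at most 14.28.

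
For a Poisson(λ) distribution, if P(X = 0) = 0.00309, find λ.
λ = 5.7796

For a Poisson(λ) distribution, the PMF at 0 is:
P(X = 0) = λ^0 e^(-λ) / 0! = e^(-λ)

Given P(X = 0) = 0.00309:
e^(-λ) = 0.00309
-λ = ln(0.00309)
λ = -ln(0.00309) = 5.7796

Verification: e^(-5.7796) = 0.00309 ✓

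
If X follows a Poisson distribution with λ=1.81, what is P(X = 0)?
0.163654

We have X ~ Poisson(λ=1.81).

For a Poisson distribution, the PMF gives us the probability of each outcome.

Using the PMF formula:
P(X = 0) = 0.163654

Rounded to 4 decimal places: 0.1637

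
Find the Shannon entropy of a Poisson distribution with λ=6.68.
2.3548 nats

We have X ~ Poisson(λ=6.68).

The Shannon entropy measures the uncertainty or information content of the distribution.

For a Poisson distribution with λ=6.68:
H(X) = 2.3548 nats

(In bits, this would be 3.3972 bits.)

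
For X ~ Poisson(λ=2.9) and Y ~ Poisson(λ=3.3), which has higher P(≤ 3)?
X has higher probability (P(X ≤ 3) = 0.6696 > P(Y ≤ 3) = 0.5803)

Compute P(≤ 3) for each distribution:

X ~ Poisson(λ=2.9):
P(X ≤ 3) = 0.6696

Y ~ Poisson(λ=3.3):
P(Y ≤ 3) = 0.5803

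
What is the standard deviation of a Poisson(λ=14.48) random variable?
3.8053

We have X ~ Poisson(λ=14.48).

For a Poisson distribution with λ=14.48:
σ = √Var(X) = 3.8053

The standard deviation is the square root of the variance.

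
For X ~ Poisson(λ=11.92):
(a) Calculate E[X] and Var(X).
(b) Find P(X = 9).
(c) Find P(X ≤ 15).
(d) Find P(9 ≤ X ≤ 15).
(a) E[X] = 11.9200, Var(X) = 11.9200
(b) P(X = 9) = 0.089111
(c) P(X ≤ 15) = 0.850149
(d) P(9 ≤ X ≤ 15) = 0.689809

We have X ~ Poisson(λ=11.92).

(a) Moments:
E[X] = 11.9200
Var(X) = 11.9200
σ = √Var(X) = 3.4525

(b) Point probability using PMF:
P(X = 9) = 0.089111

(c) Cumulative probability using CDF:
P(X ≤ 15) = F(15) = 0.850149

(d) Range probability:
P(9 ≤ X ≤ 15) = P(X ≤ 15) - P(X ≤ 8)
                   = F(15) - F(8)
                   = 0.850149 - 0.160340
                   = 0.689809

This means approximately 69.0% of outcomes fall in the interval [9, 15].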